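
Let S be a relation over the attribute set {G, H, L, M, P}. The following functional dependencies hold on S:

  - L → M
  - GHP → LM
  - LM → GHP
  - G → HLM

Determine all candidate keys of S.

G, L

{G}⁺: G→HLM adds H, L, M; LM→GHP adds P → {G, H, L, M, P}.
{L}⁺: L→M adds M; LM→GHP adds G, H, P → {G, H, L, M, P}.
Any other superkey contains one of these as a subset, so there are no further candidate keys.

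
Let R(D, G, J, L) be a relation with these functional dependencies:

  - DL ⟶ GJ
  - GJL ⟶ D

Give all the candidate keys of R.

{D, L}⁺: DL→GJ adds G, J → {D, G, J, L}. Minimal: {L}⁺ = {L}; {D}⁺ = {D} — none reach the full schema.
{G, J, L}⁺: GJL→D adds D → {D, G, J, L}. Minimal: {J, L}⁺ = {J, L}; {G, L}⁺ = {G, L}; {G, J}⁺ = {G, J} — none reach the full schema.
Any other superkey contains one of these as a subset, so there are no further candidate keys.

{D, L}, {G, J, L}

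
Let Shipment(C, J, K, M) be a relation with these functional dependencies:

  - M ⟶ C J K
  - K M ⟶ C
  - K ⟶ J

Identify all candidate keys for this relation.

M

Attribute M never appears on the right-hand side of any dependency, so M must belong to every candidate key.
{M}⁺ = {C, J, K, M}, which is all of the schema, so {M} is the only candidate key.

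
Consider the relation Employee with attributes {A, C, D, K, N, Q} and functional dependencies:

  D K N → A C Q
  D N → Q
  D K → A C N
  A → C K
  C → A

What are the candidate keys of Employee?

Attribute D never appears on the right-hand side of any dependency, so D must belong to every candidate key.
{D}⁺ = {D}, which is not all of the schema, so we must add further attributes.
{A, D}⁺: A→CK adds C, K; DK→ACN adds N; DKN→ACQ adds Q → {A, C, D, K, N, Q}.
{C, D}⁺: C→A adds A; A→CK adds K; DK→ACN adds N; DKN→ACQ adds Q → {A, C, D, K, N, Q}.
{D, K}⁺: DK→ACN adds A, C, N; DKN→ACQ adds Q → {A, C, D, K, N, Q}.
Any other superkey contains one of these as a subset, so there are no further candidate keys.

{A, D}, {C, D}, {D, K}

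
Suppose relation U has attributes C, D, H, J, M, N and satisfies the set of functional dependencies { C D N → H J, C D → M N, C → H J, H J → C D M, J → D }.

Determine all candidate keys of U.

C, HJ

{C}⁺: C→HJ adds H, J; HJ→CDM adds D, M; CD→MN adds N → {C, D, H, J, M, N}.
{H, J}⁺: HJ→CDM adds C, D, M; CD→MN adds N → {C, D, H, J, M, N}.
Any other superkey contains one of these as a subset, so there are no further candidate keys.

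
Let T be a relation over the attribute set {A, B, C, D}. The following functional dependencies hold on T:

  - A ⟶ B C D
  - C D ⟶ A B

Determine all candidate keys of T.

{A}, {C, D}

{A}⁺: A→BCD adds B, C, D → {A, B, C, D}.
{C, D}⁺: CD→AB adds A, B → {A, B, C, D}.
Any other superkey contains one of these as a subset, so there are no further candidate keys.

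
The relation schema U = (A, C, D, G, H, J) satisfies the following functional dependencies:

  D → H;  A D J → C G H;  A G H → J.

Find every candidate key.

(A, D, G); (A, D, J)

Attributes A, D never appear on any right-hand side, so every candidate key must contain {A, D}.
{A, D}⁺ = {A, D, H}, which is not all of the schema, so we must add further attributes.
{A, D, G}⁺: D→H adds H; AGH→J adds J; ADJ→CGH adds C → {A, C, D, G, H, J}. Minimal: {D, G}⁺ = {D, G, H}; {A, G}⁺ = {A, G}; {A, D}⁺ = {A, D, H} — none reach the full schema.
{A, D, J}⁺: D→H adds H; ADJ→CGH adds C, G → {A, C, D, G, H, J}. Minimal: {D, J}⁺ = {D, H, J}; {A, J}⁺ = {A, J}; {A, D}⁺ = {A, D, H} — none reach the full schema.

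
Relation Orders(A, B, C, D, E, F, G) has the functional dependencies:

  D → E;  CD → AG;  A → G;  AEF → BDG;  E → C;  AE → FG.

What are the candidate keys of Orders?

{D}; {A, E}

{D}⁺: D→E adds E; E→C adds C; CD→AG adds A, G; AE→FG adds F; AEF→BDG adds B → {A, B, C, D, E, F, G}.
{A, E}⁺: A→G adds G; E→C adds C; AE→FG adds F; AEF→BDG adds B, D → {A, B, C, D, E, F, G}. Minimal: {E}⁺ = {C, E}; {A}⁺ = {A, G} — none reach the full schema.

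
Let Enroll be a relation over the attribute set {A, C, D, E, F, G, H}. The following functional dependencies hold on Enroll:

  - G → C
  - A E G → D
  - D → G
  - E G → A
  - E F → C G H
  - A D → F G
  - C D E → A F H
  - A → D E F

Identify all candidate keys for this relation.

{A}, {D, E}, {E, F}, {E, G}

{A}⁺: A→DEF adds D, E, F; D→G adds G; EF→CGH adds C, H → {A, C, D, E, F, G, H}.
{D, E}⁺: D→G adds G; EG→A adds A; AD→FG adds F; G→C adds C; EF→CGH adds H → {A, C, D, E, F, G, H}.
{E, F}⁺: EF→CGH adds C, G, H; EG→A adds A; A→DEF adds D → {A, C, D, E, F, G, H}.
{E, G}⁺: G→C adds C; EG→A adds A; A→DEF adds D, F; EF→CGH adds H → {A, C, D, E, F, G, H}.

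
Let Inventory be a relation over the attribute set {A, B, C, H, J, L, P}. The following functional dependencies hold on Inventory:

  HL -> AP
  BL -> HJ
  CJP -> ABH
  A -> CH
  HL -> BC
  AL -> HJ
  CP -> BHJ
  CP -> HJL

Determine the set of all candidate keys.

{A, L}⁺: A→CH adds C, H; HL→BC adds B; AL→HJ adds J; HL→AP adds P → {A, B, C, H, J, L, P}.
{A, P}⁺: A→CH adds C, H; CP→BHJ adds B, J; CP→HJL adds L → {A, B, C, H, J, L, P}.
{B, L}⁺: BL→HJ adds H, J; HL→BC adds C; HL→AP adds A, P → {A, B, C, H, J, L, P}.
{C, P}⁺: CP→BHJ adds B, H, J; CP→HJL adds L; HL→AP adds A → {A, B, C, H, J, L, P}.
{H, L}⁺: HL→AP adds A, P; A→CH adds C; HL→BC adds B; AL→HJ adds J → {A, B, C, H, J, L, P}.

(A, L); (A, P); (B, L); (C, P); (H, L)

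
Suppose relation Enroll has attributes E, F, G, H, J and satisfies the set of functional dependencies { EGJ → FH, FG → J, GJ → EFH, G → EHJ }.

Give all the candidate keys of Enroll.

Attribute G never appears on the right-hand side of any dependency, so G must belong to every candidate key.
{G}⁺ = {E, F, G, H, J}, which is all of the schema, so {G} is the only candidate key.

(G)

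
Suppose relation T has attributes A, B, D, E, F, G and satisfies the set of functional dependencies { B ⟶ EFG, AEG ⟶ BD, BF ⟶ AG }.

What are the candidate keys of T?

(B); (A, E, G)

{B}⁺: B→EFG adds E, F, G; BF→AG adds A; AEG→BD adds D → {A, B, D, E, F, G}.
{A, E, G}⁺: AEG→BD adds B, D; B→EFG adds F → {A, B, D, E, F, G}. Minimal: {E, G}⁺ = {E, G}; {A, G}⁺ = {A, G}; {A, E}⁺ = {A, E} — none reach the full schema.
Any other superkey contains one of these as a subset, so there are no further candidate keys.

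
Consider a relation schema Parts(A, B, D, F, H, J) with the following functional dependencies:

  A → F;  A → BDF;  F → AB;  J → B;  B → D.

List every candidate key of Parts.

{A, H, J}, {F, H, J}

Attributes H, J never appear on any right-hand side, so every candidate key must contain {H, J}.
{H, J}⁺ = {B, D, H, J}, which is not all of the schema, so we must add further attributes.
{A, H, J}⁺: A→F adds F; A→BDF adds B, D → {A, B, D, F, H, J}.
{F, H, J}⁺: F→AB adds A, B; B→D adds D → {A, B, D, F, H, J}.
Any other superkey contains one of these as a subset, so there are no further candidate keys.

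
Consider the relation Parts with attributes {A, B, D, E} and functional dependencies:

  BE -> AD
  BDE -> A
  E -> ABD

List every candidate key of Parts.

Attribute E never appears on the right-hand side of any dependency, so E must belong to every candidate key.
{E}⁺ = {A, B, D, E}, which is all of the schema, so {E} is the only candidate key.

E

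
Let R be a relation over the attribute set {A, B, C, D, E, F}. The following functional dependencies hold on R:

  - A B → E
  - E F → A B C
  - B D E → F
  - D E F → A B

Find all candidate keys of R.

Attribute D never appears on the right-hand side of any dependency, so D must belong to every candidate key.
{D}⁺ = {D}, which is not all of the schema, so we must add further attributes.
{A, B, D}⁺: AB→E adds E; BDE→F adds F; EF→ABC adds C → {A, B, C, D, E, F}. Minimal: {B, D}⁺ = {B, D}; {A, D}⁺ = {A, D}; {A, B}⁺ = {A, B, E} — none reach the full schema.
{B, D, E}⁺: BDE→F adds F; DEF→AB adds A; EF→ABC adds C → {A, B, C, D, E, F}. Minimal: {D, E}⁺ = {D, E}; {B, E}⁺ = {B, E}; {B, D}⁺ = {B, D} — none reach the full schema.
{D, E, F}⁺: EF→ABC adds A, B, C → {A, B, C, D, E, F}. Minimal: {E, F}⁺ = {A, B, C, E, F}; {D, F}⁺ = {D, F}; {D, E}⁺ = {D, E} — none reach the full schema.
Any other superkey contains one of these as a subset, so there are no further candidate keys.

{A, B, D}, {B, D, E}, {D, E, F}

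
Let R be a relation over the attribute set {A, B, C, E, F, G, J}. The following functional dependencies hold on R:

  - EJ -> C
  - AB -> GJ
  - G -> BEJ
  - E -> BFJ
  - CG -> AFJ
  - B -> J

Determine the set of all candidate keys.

{G}⁺: G→BEJ adds B, E, J; E→BFJ adds F; EJ→C adds C; CG→AFJ adds A → {A, B, C, E, F, G, J}.
{A, B}⁺: AB→GJ adds G, J; G→BEJ adds E; E→BFJ adds F; EJ→C adds C → {A, B, C, E, F, G, J}. Minimal: {B}⁺ = {B, J}; {A}⁺ = {A} — none reach the full schema.
{A, E}⁺: E→BFJ adds B, F, J; EJ→C adds C; AB→GJ adds G → {A, B, C, E, F, G, J}. Minimal: {E}⁺ = {B, C, E, F, J}; {A}⁺ = {A} — none reach the full schema.
Any other superkey contains one of these as a subset, so there are no further candidate keys.

{G}, {A, B}, {A, E}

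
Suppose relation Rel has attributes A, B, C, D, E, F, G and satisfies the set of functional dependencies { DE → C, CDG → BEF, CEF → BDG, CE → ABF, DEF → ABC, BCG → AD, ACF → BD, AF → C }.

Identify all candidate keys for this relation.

{C, E}⁺: CE→ABF adds A, B, F; ACF→BD adds D; CEF→BDG adds G → {A, B, C, D, E, F, G}. Minimal: {E}⁺ = {E}; {C}⁺ = {C} — none reach the full schema.
{D, E}⁺: DE→C adds C; CE→ABF adds A, B, F; CEF→BDG adds G → {A, B, C, D, E, F, G}. Minimal: {E}⁺ = {E}; {D}⁺ = {D} — none reach the full schema.
{A, E, F}⁺: AF→C adds C; CEF→BDG adds B, D, G → {A, B, C, D, E, F, G}. Minimal: {E, F}⁺ = {E, F}; {A, F}⁺ = {A, B, C, D, F}; {A, E}⁺ = {A, E} — none reach the full schema.
{A, F, G}⁺: AF→C adds C; ACF→BD adds B, D; CDG→BEF adds E → {A, B, C, D, E, F, G}. Minimal: {F, G}⁺ = {F, G}; {A, G}⁺ = {A, G}; {A, F}⁺ = {A, B, C, D, F} — none reach the full schema.
{B, C, G}⁺: BCG→AD adds A, D; CDG→BEF adds E, F → {A, B, C, D, E, F, G}. Minimal: {C, G}⁺ = {C, G}; {B, G}⁺ = {B, G}; {B, C}⁺ = {B, C} — none reach the full schema.
{C, D, G}⁺: CDG→BEF adds B, E, F; CE→ABF adds A → {A, B, C, D, E, F, G}. Minimal: {D, G}⁺ = {D, G}; {C, G}⁺ = {C, G}; {C, D}⁺ = {C, D} — none reach the full schema.
Any other superkey contains one of these as a subset, so there are no further candidate keys.

{C, E}, {D, E}, {A, E, F}, {A, F, G}, {B, C, G}, {C, D, G}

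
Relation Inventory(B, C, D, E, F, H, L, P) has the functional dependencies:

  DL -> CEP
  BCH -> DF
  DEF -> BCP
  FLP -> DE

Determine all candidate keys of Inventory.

{B, C, H, L}, {B, D, H, L}, {D, F, H, L}, {F, H, L, P}

Attributes H, L never appear on any right-hand side, so every candidate key must contain {H, L}.
{H, L}⁺ = {H, L}, which is not all of the schema, so we must add further attributes.
{B, C, H, L}⁺: BCH→DF adds D, F; DL→CEP adds E, P → {B, C, D, E, F, H, L, P}.
{B, D, H, L}⁺: DL→CEP adds C, E, P; BCH→DF adds F → {B, C, D, E, F, H, L, P}.
{D, F, H, L}⁺: DL→CEP adds C, E, P; DEF→BCP adds B → {B, C, D, E, F, H, L, P}.
{F, H, L, P}⁺: FLP→DE adds D, E; DL→CEP adds C; DEF→BCP adds B → {B, C, D, E, F, H, L, P}.
Any other superkey contains one of these as a subset, so there are no further candidate keys.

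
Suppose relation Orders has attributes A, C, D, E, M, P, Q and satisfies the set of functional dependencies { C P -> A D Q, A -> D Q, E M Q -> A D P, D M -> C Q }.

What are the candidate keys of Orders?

{A, E, M}; {D, E, M}; {E, M, Q}; {C, E, M, P}

Attributes E, M never appear on any right-hand side, so every candidate key must contain {E, M}.
{E, M}⁺ = {E, M}, which is not all of the schema, so we must add further attributes.
{A, E, M}⁺: A→DQ adds D, Q; EMQ→ADP adds P; DM→CQ adds C → {A, C, D, E, M, P, Q}. Minimal: {E, M}⁺ = {E, M}; {A, M}⁺ = {A, C, D, M, Q}; {A, E}⁺ = {A, D, E, Q} — none reach the full schema.
{D, E, M}⁺: DM→CQ adds C, Q; EMQ→ADP adds A, P → {A, C, D, E, M, P, Q}. Minimal: {E, M}⁺ = {E, M}; {D, M}⁺ = {C, D, M, Q}; {D, E}⁺ = {D, E} — none reach the full schema.
{E, M, Q}⁺: EMQ→ADP adds A, D, P; DM→CQ adds C → {A, C, D, E, M, P, Q}. Minimal: {M, Q}⁺ = {M, Q}; {E, Q}⁺ = {E, Q}; {E, M}⁺ = {E, M} — none reach the full schema.
{C, E, M, P}⁺: CP→ADQ adds A, D, Q → {A, C, D, E, M, P, Q}. Minimal: {E, M, P}⁺ = {E, M, P}; {C, M, P}⁺ = {A, C, D, M, P, Q}; {C, E, P}⁺ = {A, C, D, E, P, Q}; … — none reach the full schema.
Any other superkey contains one of these as a subset, so there are no further candidate keys.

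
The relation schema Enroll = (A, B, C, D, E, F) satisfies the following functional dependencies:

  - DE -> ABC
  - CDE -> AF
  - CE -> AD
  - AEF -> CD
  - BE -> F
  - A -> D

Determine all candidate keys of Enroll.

Attribute E never appears on the right-hand side of any dependency, so E must belong to every candidate key.
{E}⁺ = {E}, which is not all of the schema, so we must add further attributes.
{A, E}⁺: A→D adds D; DE→ABC adds B, C; CDE→AF adds F → {A, B, C, D, E, F}.
{C, E}⁺: CE→AD adds A, D; DE→ABC adds B; CDE→AF adds F → {A, B, C, D, E, F}.
{D, E}⁺: DE→ABC adds A, B, C; CDE→AF adds F → {A, B, C, D, E, F}.

AE, CE, DE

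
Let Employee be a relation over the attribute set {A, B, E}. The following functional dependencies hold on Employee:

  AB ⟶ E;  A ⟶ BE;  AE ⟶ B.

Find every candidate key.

{A}

{A}⁺: A→BE adds B, E → {A, B, E}.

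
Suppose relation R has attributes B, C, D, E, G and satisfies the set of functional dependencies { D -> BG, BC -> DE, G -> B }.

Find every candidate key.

Attribute C never appears on the right-hand side of any dependency, so C must belong to every candidate key.
{C}⁺ = {C}, which is not all of the schema, so we must add further attributes.
{B, C}⁺: BC→DE adds D, E; D→BG adds G → {B, C, D, E, G}. Minimal: {C}⁺ = {C}; {B}⁺ = {B} — none reach the full schema.
{C, D}⁺: D→BG adds B, G; BC→DE adds E → {B, C, D, E, G}. Minimal: {D}⁺ = {B, D, G}; {C}⁺ = {C} — none reach the full schema.
{C, G}⁺: G→B adds B; BC→DE adds D, E → {B, C, D, E, G}. Minimal: {G}⁺ = {B, G}; {C}⁺ = {C} — none reach the full schema.
Any other superkey contains one of these as a subset, so there are no further candidate keys.

BC; CD; CG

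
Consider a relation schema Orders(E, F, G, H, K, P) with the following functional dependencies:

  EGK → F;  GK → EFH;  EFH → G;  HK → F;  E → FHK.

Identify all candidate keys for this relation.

{E, P}, {G, K, P}

{E, P}⁺: E→FHK adds F, H, K; EFH→G adds G → {E, F, G, H, K, P}. Minimal: {P}⁺ = {P}; {E}⁺ = {E, F, G, H, K} — none reach the full schema.
{G, K, P}⁺: GK→EFH adds E, F, H → {E, F, G, H, K, P}. Minimal: {K, P}⁺ = {K, P}; {G, P}⁺ = {G, P}; {G, K}⁺ = {E, F, G, H, K} — none reach the full schema.
Any other superkey contains one of these as a subset, so there are no further candidate keys.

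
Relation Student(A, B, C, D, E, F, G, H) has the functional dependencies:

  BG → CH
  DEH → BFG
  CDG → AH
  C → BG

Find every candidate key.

Attributes D, E never appear on any right-hand side, so every candidate key must contain {D, E}.
{D, E}⁺ = {D, E}, which is not all of the schema, so we must add further attributes.
{C, D, E}⁺: C→BG adds B, G; BG→CH adds H; DEH→BFG adds F; CDG→AH adds A → {A, B, C, D, E, F, G, H}.
{D, E, H}⁺: DEH→BFG adds B, F, G; BG→CH adds C; CDG→AH adds A → {A, B, C, D, E, F, G, H}.
{B, D, E, G}⁺: BG→CH adds C, H; DEH→BFG adds F; CDG→AH adds A → {A, B, C, D, E, F, G, H}.
Any other superkey contains one of these as a subset, so there are no further candidate keys.

{C, D, E}, {D, E, H}, {B, D, E, G}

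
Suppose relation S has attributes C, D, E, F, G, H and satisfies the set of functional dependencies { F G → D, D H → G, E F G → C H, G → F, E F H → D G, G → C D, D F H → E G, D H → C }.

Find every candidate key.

{D, H}⁺: DH→G adds G; G→F adds F; G→CD adds C; DFH→EG adds E → {C, D, E, F, G, H}. Minimal: {H}⁺ = {H}; {D}⁺ = {D} — none reach the full schema.
{E, G}⁺: G→F adds F; G→CD adds C, D; EFG→CH adds H → {C, D, E, F, G, H}. Minimal: {G}⁺ = {C, D, F, G}; {E}⁺ = {E} — none reach the full schema.
{G, H}⁺: G→F adds F; G→CD adds C, D; DFH→EG adds E → {C, D, E, F, G, H}. Minimal: {H}⁺ = {H}; {G}⁺ = {C, D, F, G} — none reach the full schema.
{E, F, H}⁺: EFH→DG adds D, G; G→CD adds C → {C, D, E, F, G, H}. Minimal: {F, H}⁺ = {F, H}; {E, H}⁺ = {E, H}; {E, F}⁺ = {E, F} — none reach the full schema.

{D, H}, {E, G}, {G, H}, {E, F, H}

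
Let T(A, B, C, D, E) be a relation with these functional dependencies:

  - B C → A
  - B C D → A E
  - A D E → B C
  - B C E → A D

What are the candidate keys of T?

{A, D, E}⁺: ADE→BC adds B, C → {A, B, C, D, E}. Minimal: {D, E}⁺ = {D, E}; {A, E}⁺ = {A, E}; {A, D}⁺ = {A, D} — none reach the full schema.
{B, C, D}⁺: BC→A adds A; BCD→AE adds E → {A, B, C, D, E}. Minimal: {C, D}⁺ = {C, D}; {B, D}⁺ = {B, D}; {B, C}⁺ = {A, B, C} — none reach the full schema.
{B, C, E}⁺: BC→A adds A; BCE→AD adds D → {A, B, C, D, E}. Minimal: {C, E}⁺ = {C, E}; {B, E}⁺ = {B, E}; {B, C}⁺ = {A, B, C} — none reach the full schema.
Any other superkey contains one of these as a subset, so there are no further candidate keys.

{A, D, E}; {B, C, D}; {B, C, E}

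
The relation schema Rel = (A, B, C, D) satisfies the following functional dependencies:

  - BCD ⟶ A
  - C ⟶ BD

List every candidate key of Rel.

Attribute C never appears on the right-hand side of any dependency, so C must belong to every candidate key.
{C}⁺ = {A, B, C, D}, which is all of the schema, so {C} is the only candidate key.

(C)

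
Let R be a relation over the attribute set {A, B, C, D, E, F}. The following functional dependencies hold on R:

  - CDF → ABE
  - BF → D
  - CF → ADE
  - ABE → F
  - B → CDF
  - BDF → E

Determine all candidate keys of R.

{B}⁺: B→CDF adds C, D, F; BDF→E adds E; CDF→ABE adds A → {A, B, C, D, E, F}.
{C, F}⁺: CF→ADE adds A, D, E; CDF→ABE adds B → {A, B, C, D, E, F}. Minimal: {F}⁺ = {F}; {C}⁺ = {C} — none reach the full schema.

(B), (C, F)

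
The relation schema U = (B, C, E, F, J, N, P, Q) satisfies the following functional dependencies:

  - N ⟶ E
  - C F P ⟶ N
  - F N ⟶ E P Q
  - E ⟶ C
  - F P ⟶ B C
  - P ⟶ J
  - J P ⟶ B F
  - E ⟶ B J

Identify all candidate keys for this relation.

{P}; {F, N}

{P}⁺: P→J adds J; JP→BF adds B, F; FP→BC adds C; CFP→N adds N; FN→EPQ adds E, Q → {B, C, E, F, J, N, P, Q}.
{F, N}⁺: N→E adds E; FN→EPQ adds P, Q; E→C adds C; FP→BC adds B; P→J adds J → {B, C, E, F, J, N, P, Q}. Minimal: {N}⁺ = {B, C, E, J, N}; {F}⁺ = {F} — none reach the full schema.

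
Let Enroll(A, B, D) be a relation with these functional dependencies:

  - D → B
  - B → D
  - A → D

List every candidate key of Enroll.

{A}⁺: A→D adds D; D→B adds B → {A, B, D}.
No other minimal superkey exists.

{A}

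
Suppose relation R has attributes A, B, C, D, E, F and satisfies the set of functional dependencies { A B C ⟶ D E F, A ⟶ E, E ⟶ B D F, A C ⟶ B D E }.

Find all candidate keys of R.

{A, C}

Attributes A, C never appear on any right-hand side, so every candidate key must contain {A, C}.
{A, C}⁺ = {A, B, C, D, E, F}, which is all of the schema, so {A, C} is the only candidate key.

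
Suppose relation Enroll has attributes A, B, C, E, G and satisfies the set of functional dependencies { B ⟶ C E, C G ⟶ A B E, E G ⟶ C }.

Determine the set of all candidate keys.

BG, CG, EG

Attribute G never appears on the right-hand side of any dependency, so G must belong to every candidate key.
{G}⁺ = {G}, which is not all of the schema, so we must add further attributes.
{B, G}⁺: B→CE adds C, E; CG→ABE adds A → {A, B, C, E, G}. Minimal: {G}⁺ = {G}; {B}⁺ = {B, C, E} — none reach the full schema.
{C, G}⁺: CG→ABE adds A, B, E → {A, B, C, E, G}. Minimal: {G}⁺ = {G}; {C}⁺ = {C} — none reach the full schema.
{E, G}⁺: EG→C adds C; CG→ABE adds A, B → {A, B, C, E, G}. Minimal: {G}⁺ = {G}; {E}⁺ = {E} — none reach the full schema.
Any other superkey contains one of these as a subset, so there are no further candidate keys.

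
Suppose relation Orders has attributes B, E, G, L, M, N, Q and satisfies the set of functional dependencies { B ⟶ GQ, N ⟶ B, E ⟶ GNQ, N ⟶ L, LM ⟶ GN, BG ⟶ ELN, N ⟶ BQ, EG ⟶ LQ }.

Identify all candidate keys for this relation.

{B, M}, {E, M}, {L, M}, {M, N}

{B, M}⁺: B→GQ adds G, Q; BG→ELN adds E, L, N → {B, E, G, L, M, N, Q}. Minimal: {M}⁺ = {M}; {B}⁺ = {B, E, G, L, N, Q} — none reach the full schema.
{E, M}⁺: E→GNQ adds G, N, Q; N→L adds L; N→BQ adds B → {B, E, G, L, M, N, Q}. Minimal: {M}⁺ = {M}; {E}⁺ = {B, E, G, L, N, Q} — none reach the full schema.
{L, M}⁺: LM→GN adds G, N; N→BQ adds B, Q; BG→ELN adds E → {B, E, G, L, M, N, Q}. Minimal: {M}⁺ = {M}; {L}⁺ = {L} — none reach the full schema.
{M, N}⁺: N→B adds B; N→L adds L; LM→GN adds G; BG→ELN adds E; N→BQ adds Q → {B, E, G, L, M, N, Q}. Minimal: {N}⁺ = {B, E, G, L, N, Q}; {M}⁺ = {M} — none reach the full schema.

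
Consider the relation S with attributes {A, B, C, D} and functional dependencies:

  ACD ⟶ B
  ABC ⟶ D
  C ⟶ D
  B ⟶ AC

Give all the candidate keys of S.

{B}, {A, C}

{B}⁺: B→AC adds A, C; ABC→D adds D → {A, B, C, D}.
{A, C}⁺: C→D adds D; ACD→B adds B → {A, B, C, D}. Minimal: {C}⁺ = {C, D}; {A}⁺ = {A} — none reach the full schema.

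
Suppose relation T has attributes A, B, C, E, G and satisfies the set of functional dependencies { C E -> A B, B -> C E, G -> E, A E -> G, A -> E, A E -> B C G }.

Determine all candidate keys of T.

{A}⁺: A→E adds E; AE→BCG adds B, C, G → {A, B, C, E, G}.
{B}⁺: B→CE adds C, E; CE→AB adds A; AE→G adds G → {A, B, C, E, G}.
{C, E}⁺: CE→AB adds A, B; AE→G adds G → {A, B, C, E, G}. Minimal: {E}⁺ = {E}; {C}⁺ = {C} — none reach the full schema.
{C, G}⁺: G→E adds E; CE→AB adds A, B → {A, B, C, E, G}. Minimal: {G}⁺ = {E, G}; {C}⁺ = {C} — none reach the full schema.
Any other superkey contains one of these as a subset, so there are no further candidate keys.

A, B, CE, CG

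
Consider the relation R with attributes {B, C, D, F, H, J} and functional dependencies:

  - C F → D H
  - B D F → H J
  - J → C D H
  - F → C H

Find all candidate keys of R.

{B, F}

Attributes B, F never appear on any right-hand side, so every candidate key must contain {B, F}.
{B, F}⁺ = {B, C, D, F, H, J}, which is all of the schema, so {B, F} is the only candidate key.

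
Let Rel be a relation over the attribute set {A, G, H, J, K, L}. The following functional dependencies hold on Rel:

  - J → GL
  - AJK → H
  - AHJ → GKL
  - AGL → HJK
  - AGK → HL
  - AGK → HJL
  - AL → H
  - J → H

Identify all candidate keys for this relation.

Attribute A never appears on the right-hand side of any dependency, so A must belong to every candidate key.
{A}⁺ = {A}, which is not all of the schema, so we must add further attributes.
{A, J}⁺: J→GL adds G, L; AGL→HJK adds H, K → {A, G, H, J, K, L}. Minimal: {J}⁺ = {G, H, J, L}; {A}⁺ = {A} — none reach the full schema.
{A, G, K}⁺: AGK→HL adds H, L; AGK→HJL adds J → {A, G, H, J, K, L}. Minimal: {G, K}⁺ = {G, K}; {A, K}⁺ = {A, K}; {A, G}⁺ = {A, G} — none reach the full schema.
{A, G, L}⁺: AGL→HJK adds H, J, K → {A, G, H, J, K, L}. Minimal: {G, L}⁺ = {G, L}; {A, L}⁺ = {A, H, L}; {A, G}⁺ = {A, G} — none reach the full schema.

{A, J}, {A, G, K}, {A, G, L}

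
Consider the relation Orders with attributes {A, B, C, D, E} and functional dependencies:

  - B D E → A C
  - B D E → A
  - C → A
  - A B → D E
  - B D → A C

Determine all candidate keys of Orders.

(A, B), (B, C), (B, D)

Attribute B never appears on the right-hand side of any dependency, so B must belong to every candidate key.
{B}⁺ = {B}, which is not all of the schema, so we must add further attributes.
{A, B}⁺: AB→DE adds D, E; BD→AC adds C → {A, B, C, D, E}. Minimal: {B}⁺ = {B}; {A}⁺ = {A} — none reach the full schema.
{B, C}⁺: C→A adds A; AB→DE adds D, E → {A, B, C, D, E}. Minimal: {C}⁺ = {A, C}; {B}⁺ = {B} — none reach the full schema.
{B, D}⁺: BD→AC adds A, C; AB→DE adds E → {A, B, C, D, E}. Minimal: {D}⁺ = {D}; {B}⁺ = {B} — none reach the full schema.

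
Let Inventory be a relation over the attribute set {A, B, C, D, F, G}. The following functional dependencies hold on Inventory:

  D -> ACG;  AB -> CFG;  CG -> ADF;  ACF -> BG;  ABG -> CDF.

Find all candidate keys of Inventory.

{D}⁺: D→ACG adds A, C, G; CG→ADF adds F; ACF→BG adds B → {A, B, C, D, F, G}.
{A, B}⁺: AB→CFG adds C, F, G; CG→ADF adds D → {A, B, C, D, F, G}. Minimal: {B}⁺ = {B}; {A}⁺ = {A} — none reach the full schema.
{C, G}⁺: CG→ADF adds A, D, F; ACF→BG adds B → {A, B, C, D, F, G}. Minimal: {G}⁺ = {G}; {C}⁺ = {C} — none reach the full schema.
{A, C, F}⁺: ACF→BG adds B, G; ABG→CDF adds D → {A, B, C, D, F, G}. Minimal: {C, F}⁺ = {C, F}; {A, F}⁺ = {A, F}; {A, C}⁺ = {A, C} — none reach the full schema.
Any other superkey contains one of these as a subset, so there are no further candidate keys.

{D}; {A, B}; {C, G}; {A, C, F}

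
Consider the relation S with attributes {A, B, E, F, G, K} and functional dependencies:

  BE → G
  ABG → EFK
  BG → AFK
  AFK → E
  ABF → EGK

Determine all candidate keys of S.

Attribute B never appears on the right-hand side of any dependency, so B must belong to every candidate key.
{B}⁺ = {B}, which is not all of the schema, so we must add further attributes.
{B, E}⁺: BE→G adds G; BG→AFK adds A, F, K → {A, B, E, F, G, K}.
{B, G}⁺: BG→AFK adds A, F, K; AFK→E adds E → {A, B, E, F, G, K}.
{A, B, F}⁺: ABF→EGK adds E, G, K → {A, B, E, F, G, K}.

{B, E}, {B, G}, {A, B, F}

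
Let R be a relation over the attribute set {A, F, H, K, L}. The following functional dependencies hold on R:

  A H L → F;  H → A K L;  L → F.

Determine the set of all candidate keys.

Attribute H never appears on the right-hand side of any dependency, so H must belong to every candidate key.
{H}⁺ = {A, F, H, K, L}, which is all of the schema, so {H} is the only candidate key.

H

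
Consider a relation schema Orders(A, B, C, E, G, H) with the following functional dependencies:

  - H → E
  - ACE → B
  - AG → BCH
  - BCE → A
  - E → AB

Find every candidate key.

{A, G}, {E, G}, {G, H}

{A, G}⁺: AG→BCH adds B, C, H; H→E adds E → {A, B, C, E, G, H}. Minimal: {G}⁺ = {G}; {A}⁺ = {A} — none reach the full schema.
{E, G}⁺: E→AB adds A, B; AG→BCH adds C, H → {A, B, C, E, G, H}. Minimal: {G}⁺ = {G}; {E}⁺ = {A, B, E} — none reach the full schema.
{G, H}⁺: H→E adds E; E→AB adds A, B; AG→BCH adds C → {A, B, C, E, G, H}. Minimal: {H}⁺ = {A, B, E, H}; {G}⁺ = {G} — none reach the full schema.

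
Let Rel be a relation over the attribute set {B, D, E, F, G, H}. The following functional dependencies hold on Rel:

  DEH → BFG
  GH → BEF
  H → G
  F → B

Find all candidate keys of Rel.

{D, H}⁺: H→G adds G; GH→BEF adds B, E, F → {B, D, E, F, G, H}. Minimal: {H}⁺ = {B, E, F, G, H}; {D}⁺ = {D} — none reach the full schema.
No other minimal superkey exists.

(D, H)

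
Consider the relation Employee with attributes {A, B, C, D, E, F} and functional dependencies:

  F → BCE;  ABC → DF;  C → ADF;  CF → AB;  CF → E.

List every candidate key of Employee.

{C}⁺: C→ADF adds A, D, F; CF→AB adds B; CF→E adds E → {A, B, C, D, E, F}.
{F}⁺: F→BCE adds B, C, E; C→ADF adds A, D → {A, B, C, D, E, F}.
Any other superkey contains one of these as a subset, so there are no further candidate keys.

{C}, {F}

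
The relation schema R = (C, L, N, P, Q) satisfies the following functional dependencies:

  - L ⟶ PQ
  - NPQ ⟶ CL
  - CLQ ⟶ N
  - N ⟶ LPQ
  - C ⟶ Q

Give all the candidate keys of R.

{N}; {C, L}

{N}⁺: N→LPQ adds L, P, Q; NPQ→CL adds C → {C, L, N, P, Q}.
{C, L}⁺: L→PQ adds P, Q; CLQ→N adds N → {C, L, N, P, Q}.
Any other superkey contains one of these as a subset, so there are no further candidate keys.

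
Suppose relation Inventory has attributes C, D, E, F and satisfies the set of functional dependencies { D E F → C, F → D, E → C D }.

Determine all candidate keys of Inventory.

{E, F}

Attributes E, F never appear on any right-hand side, so every candidate key must contain {E, F}.
{E, F}⁺ = {C, D, E, F}, which is all of the schema, so {E, F} is the only candidate key.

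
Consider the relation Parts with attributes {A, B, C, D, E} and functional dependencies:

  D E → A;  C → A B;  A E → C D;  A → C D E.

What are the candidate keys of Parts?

{A}⁺: A→CDE adds C, D, E; C→AB adds B → {A, B, C, D, E}.
{C}⁺: C→AB adds A, B; A→CDE adds D, E → {A, B, C, D, E}.
{D, E}⁺: DE→A adds A; AE→CD adds C; C→AB adds B → {A, B, C, D, E}. Minimal: {E}⁺ = {E}; {D}⁺ = {D} — none reach the full schema.

{A}, {C}, {D, E}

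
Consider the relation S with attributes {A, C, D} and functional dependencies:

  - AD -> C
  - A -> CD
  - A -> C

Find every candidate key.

{A}

Attribute A never appears on the right-hand side of any dependency, so A must belong to every candidate key.
{A}⁺ = {A, C, D}, which is all of the schema, so {A} is the only candidate key.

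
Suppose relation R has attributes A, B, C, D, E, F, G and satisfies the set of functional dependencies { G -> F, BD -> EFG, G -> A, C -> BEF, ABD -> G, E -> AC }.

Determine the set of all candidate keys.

{B, D}⁺: BD→EFG adds E, F, G; G→A adds A; E→AC adds C → {A, B, C, D, E, F, G}. Minimal: {D}⁺ = {D}; {B}⁺ = {B} — none reach the full schema.
{C, D}⁺: C→BEF adds B, E, F; E→AC adds A; BD→EFG adds G → {A, B, C, D, E, F, G}. Minimal: {D}⁺ = {D}; {C}⁺ = {A, B, C, E, F} — none reach the full schema.
{D, E}⁺: E→AC adds A, C; C→BEF adds B, F; ABD→G adds G → {A, B, C, D, E, F, G}. Minimal: {E}⁺ = {A, B, C, E, F}; {D}⁺ = {D} — none reach the full schema.
Any other superkey contains one of these as a subset, so there are no further candidate keys.

{B, D}, {C, D}, {D, E}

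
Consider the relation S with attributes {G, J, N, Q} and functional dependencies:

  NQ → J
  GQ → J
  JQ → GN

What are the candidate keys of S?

(G, Q), (J, Q), (N, Q)

Attribute Q never appears on the right-hand side of any dependency, so Q must belong to every candidate key.
{Q}⁺ = {Q}, which is not all of the schema, so we must add further attributes.
{G, Q}⁺: GQ→J adds J; JQ→GN adds N → {G, J, N, Q}. Minimal: {Q}⁺ = {Q}; {G}⁺ = {G} — none reach the full schema.
{J, Q}⁺: JQ→GN adds G, N → {G, J, N, Q}. Minimal: {Q}⁺ = {Q}; {J}⁺ = {J} — none reach the full schema.
{N, Q}⁺: NQ→J adds J; JQ→GN adds G → {G, J, N, Q}. Minimal: {Q}⁺ = {Q}; {N}⁺ = {N} — none reach the full schema.
Any other superkey contains one of these as a subset, so there are no further candidate keys.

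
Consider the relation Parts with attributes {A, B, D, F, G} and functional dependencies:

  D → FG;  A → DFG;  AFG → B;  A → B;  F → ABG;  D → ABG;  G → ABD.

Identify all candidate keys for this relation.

{A}, {D}, {F}, {G}

{A}⁺: A→DFG adds D, F, G; AFG→B adds B → {A, B, D, F, G}.
{D}⁺: D→FG adds F, G; F→ABG adds A, B → {A, B, D, F, G}.
{F}⁺: F→ABG adds A, B, G; G→ABD adds D → {A, B, D, F, G}.
{G}⁺: G→ABD adds A, B, D; D→FG adds F → {A, B, D, F, G}.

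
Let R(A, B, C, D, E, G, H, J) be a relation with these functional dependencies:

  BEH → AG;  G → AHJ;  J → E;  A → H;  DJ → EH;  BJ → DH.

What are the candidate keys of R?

{B, C, G}, {B, C, J}, {A, B, C, E}, {B, C, E, H}

Attributes B, C never appear on any right-hand side, so every candidate key must contain {B, C}.
{B, C}⁺ = {B, C}, which is not all of the schema, so we must add further attributes.
{B, C, G}⁺: G→AHJ adds A, H, J; J→E adds E; BJ→DH adds D → {A, B, C, D, E, G, H, J}. Minimal: {C, G}⁺ = {A, C, E, G, H, J}; {B, G}⁺ = {A, B, D, E, G, H, J}; {B, C}⁺ = {B, C} — none reach the full schema.
{B, C, J}⁺: J→E adds E; BJ→DH adds D, H; BEH→AG adds A, G → {A, B, C, D, E, G, H, J}. Minimal: {C, J}⁺ = {C, E, J}; {B, J}⁺ = {A, B, D, E, G, H, J}; {B, C}⁺ = {B, C} — none reach the full schema.
{A, B, C, E}⁺: A→H adds H; BEH→AG adds G; G→AHJ adds J; BJ→DH adds D → {A, B, C, D, E, G, H, J}. Minimal: {B, C, E}⁺ = {B, C, E}; {A, C, E}⁺ = {A, C, E, H}; {A, B, E}⁺ = {A, B, D, E, G, H, J}; … — none reach the full schema.
{B, C, E, H}⁺: BEH→AG adds A, G; G→AHJ adds J; BJ→DH adds D → {A, B, C, D, E, G, H, J}. Minimal: {C, E, H}⁺ = {C, E, H}; {B, E, H}⁺ = {A, B, D, E, G, H, J}; {B, C, H}⁺ = {B, C, H}; … — none reach the full schema.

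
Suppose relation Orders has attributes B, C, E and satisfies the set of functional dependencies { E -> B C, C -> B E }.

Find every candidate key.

(C), (E)

{C}⁺: C→BE adds B, E → {B, C, E}.
{E}⁺: E→BC adds B, C → {B, C, E}.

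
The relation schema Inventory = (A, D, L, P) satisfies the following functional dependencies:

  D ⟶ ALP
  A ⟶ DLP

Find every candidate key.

{A}; {D}

{A}⁺: A→DLP adds D, L, P → {A, D, L, P}.
{D}⁺: D→ALP adds A, L, P → {A, D, L, P}.
Any other superkey contains one of these as a subset, so there are no further candidate keys.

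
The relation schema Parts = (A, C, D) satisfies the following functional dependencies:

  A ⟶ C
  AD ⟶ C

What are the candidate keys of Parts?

AD

Attributes A, D never appear on any right-hand side, so every candidate key must contain {A, D}.
{A, D}⁺ = {A, C, D}, which is all of the schema, so {A, D} is the only candidate key.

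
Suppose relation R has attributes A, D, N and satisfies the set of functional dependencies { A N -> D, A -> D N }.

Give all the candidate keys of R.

Attribute A never appears on the right-hand side of any dependency, so A must belong to every candidate key.
{A}⁺ = {A, D, N}, which is all of the schema, so {A} is the only candidate key.

(A)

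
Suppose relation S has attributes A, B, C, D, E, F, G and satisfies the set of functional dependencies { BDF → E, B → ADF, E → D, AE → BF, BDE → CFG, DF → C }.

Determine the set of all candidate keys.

{B}⁺: B→ADF adds A, D, F; DF→C adds C; BDF→E adds E; BDE→CFG adds G → {A, B, C, D, E, F, G}.
{A, E}⁺: E→D adds D; AE→BF adds B, F; BDE→CFG adds C, G → {A, B, C, D, E, F, G}. Minimal: {E}⁺ = {D, E}; {A}⁺ = {A} — none reach the full schema.
Any other superkey contains one of these as a subset, so there are no further candidate keys.

{B}, {A, E}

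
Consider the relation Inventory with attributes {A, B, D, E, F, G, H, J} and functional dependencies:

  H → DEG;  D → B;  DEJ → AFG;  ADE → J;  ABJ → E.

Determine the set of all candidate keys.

Attribute H never appears on the right-hand side of any dependency, so H must belong to every candidate key.
{H}⁺ = {B, D, E, G, H}, which is not all of the schema, so we must add further attributes.
{A, H}⁺: H→DEG adds D, E, G; D→B adds B; ADE→J adds J; DEJ→AFG adds F → {A, B, D, E, F, G, H, J}.
{H, J}⁺: H→DEG adds D, E, G; D→B adds B; DEJ→AFG adds A, F → {A, B, D, E, F, G, H, J}.
Any other superkey contains one of these as a subset, so there are no further candidate keys.

AH, HJ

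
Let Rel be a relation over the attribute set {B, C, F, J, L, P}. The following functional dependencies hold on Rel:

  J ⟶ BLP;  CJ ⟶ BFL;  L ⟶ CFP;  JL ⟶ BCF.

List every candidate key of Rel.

J

{J}⁺: J→BLP adds B, L, P; L→CFP adds C, F → {B, C, F, J, L, P}.
No other minimal superkey exists.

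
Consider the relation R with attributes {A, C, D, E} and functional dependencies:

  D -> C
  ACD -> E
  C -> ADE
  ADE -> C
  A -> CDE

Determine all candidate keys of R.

{A}, {C}, {D}

{A}⁺: A→CDE adds C, D, E → {A, C, D, E}.
{C}⁺: C→ADE adds A, D, E → {A, C, D, E}.
{D}⁺: D→C adds C; C→ADE adds A, E → {A, C, D, E}.
Any other superkey contains one of these as a subset, so there are no further candidate keys.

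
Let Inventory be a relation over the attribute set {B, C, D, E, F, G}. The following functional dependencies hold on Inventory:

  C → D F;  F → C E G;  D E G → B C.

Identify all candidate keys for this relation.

{C}⁺: C→DF adds D, F; F→CEG adds E, G; DEG→BC adds B → {B, C, D, E, F, G}.
{F}⁺: F→CEG adds C, E, G; C→DF adds D; DEG→BC adds B → {B, C, D, E, F, G}.
{D, E, G}⁺: DEG→BC adds B, C; C→DF adds F → {B, C, D, E, F, G}.

C, F, DEG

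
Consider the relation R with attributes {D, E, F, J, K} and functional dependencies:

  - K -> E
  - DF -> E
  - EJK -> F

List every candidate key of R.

Attributes D, J, K never appear on any right-hand side, so every candidate key must contain {D, J, K}.
{D, J, K}⁺ = {D, E, F, J, K}, which is all of the schema, so {D, J, K} is the only candidate key.

{D, J, K}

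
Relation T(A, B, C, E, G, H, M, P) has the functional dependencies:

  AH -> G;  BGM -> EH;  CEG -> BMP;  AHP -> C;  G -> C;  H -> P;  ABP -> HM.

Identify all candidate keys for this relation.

{A, B, H}, {A, B, P}, {A, E, G}, {A, E, H}, {A, B, G, M}

Attribute A never appears on the right-hand side of any dependency, so A must belong to every candidate key.
{A}⁺ = {A}, which is not all of the schema, so we must add further attributes.
{A, B, H}⁺: AH→G adds G; G→C adds C; H→P adds P; ABP→HM adds M; BGM→EH adds E → {A, B, C, E, G, H, M, P}.
{A, B, P}⁺: ABP→HM adds H, M; AH→G adds G; BGM→EH adds E; AHP→C adds C → {A, B, C, E, G, H, M, P}.
{A, E, G}⁺: G→C adds C; CEG→BMP adds B, M, P; ABP→HM adds H → {A, B, C, E, G, H, M, P}.
{A, E, H}⁺: AH→G adds G; G→C adds C; H→P adds P; CEG→BMP adds B, M → {A, B, C, E, G, H, M, P}.
{A, B, G, M}⁺: BGM→EH adds E, H; G→C adds C; H→P adds P → {A, B, C, E, G, H, M, P}.
Any other superkey contains one of these as a subset, so there are no further candidate keys.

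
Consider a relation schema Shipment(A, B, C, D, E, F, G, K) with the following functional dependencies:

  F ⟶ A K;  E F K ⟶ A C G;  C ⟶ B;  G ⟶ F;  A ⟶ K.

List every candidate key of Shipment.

Attributes D, E never appear on any right-hand side, so every candidate key must contain {D, E}.
{D, E}⁺ = {D, E}, which is not all of the schema, so we must add further attributes.
{D, E, F}⁺: F→AK adds A, K; EFK→ACG adds C, G; C→B adds B → {A, B, C, D, E, F, G, K}.
{D, E, G}⁺: G→F adds F; F→AK adds A, K; EFK→ACG adds C; C→B adds B → {A, B, C, D, E, F, G, K}.

(D, E, F), (D, E, G)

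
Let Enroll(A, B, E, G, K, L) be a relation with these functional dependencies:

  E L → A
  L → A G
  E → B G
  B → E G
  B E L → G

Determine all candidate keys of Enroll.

Attributes K, L never appear on any right-hand side, so every candidate key must contain {K, L}.
{K, L}⁺ = {A, G, K, L}, which is not all of the schema, so we must add further attributes.
{B, K, L}⁺: L→AG adds A, G; B→EG adds E → {A, B, E, G, K, L}. Minimal: {K, L}⁺ = {A, G, K, L}; {B, L}⁺ = {A, B, E, G, L}; {B, K}⁺ = {B, E, G, K} — none reach the full schema.
{E, K, L}⁺: EL→A adds A; L→AG adds G; E→BG adds B → {A, B, E, G, K, L}. Minimal: {K, L}⁺ = {A, G, K, L}; {E, L}⁺ = {A, B, E, G, L}; {E, K}⁺ = {B, E, G, K} — none reach the full schema.

BKL, EKL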